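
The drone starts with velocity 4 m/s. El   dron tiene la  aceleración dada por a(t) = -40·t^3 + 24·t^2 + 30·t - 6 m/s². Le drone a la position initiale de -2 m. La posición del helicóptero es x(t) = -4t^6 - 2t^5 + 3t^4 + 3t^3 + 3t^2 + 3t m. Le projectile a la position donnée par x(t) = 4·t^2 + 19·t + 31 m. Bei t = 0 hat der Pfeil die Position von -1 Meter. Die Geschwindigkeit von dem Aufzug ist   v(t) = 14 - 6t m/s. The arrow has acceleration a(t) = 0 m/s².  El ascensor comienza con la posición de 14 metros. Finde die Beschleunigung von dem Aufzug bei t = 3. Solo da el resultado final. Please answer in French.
La réponse est -6.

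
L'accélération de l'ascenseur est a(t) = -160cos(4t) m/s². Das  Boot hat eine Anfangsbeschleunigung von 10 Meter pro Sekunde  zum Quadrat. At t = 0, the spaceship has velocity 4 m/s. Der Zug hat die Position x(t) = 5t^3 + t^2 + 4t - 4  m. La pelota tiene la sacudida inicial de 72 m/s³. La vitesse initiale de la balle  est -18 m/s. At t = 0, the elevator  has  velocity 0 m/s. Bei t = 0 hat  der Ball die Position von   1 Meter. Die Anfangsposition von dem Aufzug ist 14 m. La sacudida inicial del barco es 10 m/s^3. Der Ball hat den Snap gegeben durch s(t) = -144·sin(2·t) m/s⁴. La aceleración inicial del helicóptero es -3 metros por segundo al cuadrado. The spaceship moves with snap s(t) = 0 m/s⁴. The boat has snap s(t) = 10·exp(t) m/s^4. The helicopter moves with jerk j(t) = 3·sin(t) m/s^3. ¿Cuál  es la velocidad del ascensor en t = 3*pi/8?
Para resolver esto, necesitamos tomar 1 antiderivada de nuestra ecuación de la aceleración a(t) = -160·cos(4·t). Tomando ∫a(t)dt y aplicando v(0) = 0, encontramos v(t) = -40·sin(4·t). Tenemos la velocidad v(t) = -40·sin(4·t). Sustituyendo t = 3*pi/8: v(3*pi/8) = 40.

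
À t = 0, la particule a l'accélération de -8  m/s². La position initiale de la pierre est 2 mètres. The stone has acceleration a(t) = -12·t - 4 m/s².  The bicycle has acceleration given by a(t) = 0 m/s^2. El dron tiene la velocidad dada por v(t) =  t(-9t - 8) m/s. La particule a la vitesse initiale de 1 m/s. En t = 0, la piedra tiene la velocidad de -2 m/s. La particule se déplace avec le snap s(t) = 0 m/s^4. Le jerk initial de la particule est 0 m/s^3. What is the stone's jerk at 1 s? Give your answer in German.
Wir müssen unsere Gleichung für die Beschleunigung a(t) = -12·t - 4 1-mal ableiten. Mit d/dt von a(t) finden wir j(t) = -12. Mit j(t) = -12 und Einsetzen von t = 1, finden wir j = -12.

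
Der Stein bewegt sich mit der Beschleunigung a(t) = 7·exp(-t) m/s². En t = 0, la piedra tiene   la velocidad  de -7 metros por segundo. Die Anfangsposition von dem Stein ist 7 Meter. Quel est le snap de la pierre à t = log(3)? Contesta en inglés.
Starting from acceleration a(t) = 7·exp(-t), we take 2 derivatives. Taking d/dt of a(t), we find j(t) = -7·exp(-t). Differentiating jerk, we get snap: s(t) = 7·exp(-t). From the given snap equation s(t) = 7·exp(-t), we substitute t = log(3) to get s = 7/3.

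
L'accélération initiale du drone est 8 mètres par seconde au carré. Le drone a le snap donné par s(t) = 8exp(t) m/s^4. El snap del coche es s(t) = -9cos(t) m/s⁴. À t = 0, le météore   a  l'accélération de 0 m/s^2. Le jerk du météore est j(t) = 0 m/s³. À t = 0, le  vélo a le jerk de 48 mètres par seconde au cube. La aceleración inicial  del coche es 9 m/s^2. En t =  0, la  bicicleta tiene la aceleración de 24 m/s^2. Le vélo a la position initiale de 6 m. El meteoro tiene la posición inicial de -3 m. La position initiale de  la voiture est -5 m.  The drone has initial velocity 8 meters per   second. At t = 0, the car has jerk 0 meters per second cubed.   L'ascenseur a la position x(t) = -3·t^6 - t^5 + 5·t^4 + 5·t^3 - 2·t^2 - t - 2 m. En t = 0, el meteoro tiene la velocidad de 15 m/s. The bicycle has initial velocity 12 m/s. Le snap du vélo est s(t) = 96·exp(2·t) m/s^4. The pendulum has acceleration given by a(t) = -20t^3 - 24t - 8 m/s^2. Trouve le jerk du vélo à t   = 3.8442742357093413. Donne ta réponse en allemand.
Ausgehend von dem Snap s(t) = 96·exp(2·t), nehmen wir 1 Stammfunktion. Die Stammfunktion von dem Snap, mit j(0) = 48, ergibt den Ruck: j(t) = 48·exp(2·t). Aus der Gleichung für den Ruck j(t) = 48·exp(2·t), setzen wir t = 3.8442742357093413 ein und erhalten j = 104793.757402679.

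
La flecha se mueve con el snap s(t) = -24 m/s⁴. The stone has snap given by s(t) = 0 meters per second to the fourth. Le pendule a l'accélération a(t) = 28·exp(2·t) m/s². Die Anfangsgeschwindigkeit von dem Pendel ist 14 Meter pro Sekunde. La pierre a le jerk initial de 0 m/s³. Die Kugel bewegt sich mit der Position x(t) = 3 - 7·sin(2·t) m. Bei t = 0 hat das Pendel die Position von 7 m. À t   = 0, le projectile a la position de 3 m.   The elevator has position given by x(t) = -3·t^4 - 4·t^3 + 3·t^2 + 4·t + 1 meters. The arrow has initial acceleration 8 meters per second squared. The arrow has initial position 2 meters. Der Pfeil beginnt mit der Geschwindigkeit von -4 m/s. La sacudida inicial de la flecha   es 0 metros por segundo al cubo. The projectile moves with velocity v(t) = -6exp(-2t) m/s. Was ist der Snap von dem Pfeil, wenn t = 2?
Wir haben den Snap s(t) = -24. Durch Einsetzen von t = 2: s(2) = -24.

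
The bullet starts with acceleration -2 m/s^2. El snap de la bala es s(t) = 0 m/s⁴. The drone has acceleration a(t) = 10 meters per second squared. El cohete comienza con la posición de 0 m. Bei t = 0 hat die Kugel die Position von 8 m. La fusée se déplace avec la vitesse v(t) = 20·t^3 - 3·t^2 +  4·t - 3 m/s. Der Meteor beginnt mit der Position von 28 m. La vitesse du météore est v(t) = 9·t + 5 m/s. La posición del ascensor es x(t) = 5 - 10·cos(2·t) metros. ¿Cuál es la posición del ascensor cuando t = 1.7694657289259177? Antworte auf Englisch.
Using x(t) = 5 - 10·cos(2·t) and substituting t = 1.7694657289259177, we find x = 14.2209404975462.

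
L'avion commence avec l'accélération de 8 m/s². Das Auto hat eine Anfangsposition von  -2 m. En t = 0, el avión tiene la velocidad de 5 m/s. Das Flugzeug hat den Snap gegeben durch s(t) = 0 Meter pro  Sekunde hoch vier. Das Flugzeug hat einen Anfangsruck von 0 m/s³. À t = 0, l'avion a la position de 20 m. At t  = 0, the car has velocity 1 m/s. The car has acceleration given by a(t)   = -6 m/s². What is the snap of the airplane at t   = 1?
Using s(t) = 0 and substituting t = 1, we find s = 0.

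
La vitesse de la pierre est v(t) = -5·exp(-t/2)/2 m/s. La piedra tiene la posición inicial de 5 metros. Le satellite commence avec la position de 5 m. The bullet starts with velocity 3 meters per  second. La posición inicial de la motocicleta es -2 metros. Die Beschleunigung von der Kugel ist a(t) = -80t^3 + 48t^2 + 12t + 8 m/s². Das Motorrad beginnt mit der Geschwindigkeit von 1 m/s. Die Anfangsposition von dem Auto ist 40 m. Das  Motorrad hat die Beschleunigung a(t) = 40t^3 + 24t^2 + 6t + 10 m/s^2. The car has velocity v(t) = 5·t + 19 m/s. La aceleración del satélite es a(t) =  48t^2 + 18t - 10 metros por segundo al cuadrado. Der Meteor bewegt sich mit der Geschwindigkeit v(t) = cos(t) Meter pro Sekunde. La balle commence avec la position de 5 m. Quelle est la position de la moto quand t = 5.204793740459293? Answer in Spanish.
Necesitamos integrar nuestra ecuación de la aceleración a(t) = 40·t^3 + 24·t^2 + 6·t + 10 2 veces. La integral de la aceleración es la velocidad. Usando v(0) = 1, obtenemos v(t) = 10·t^4 + 8·t^3 + 3·t^2 + 10·t + 1. La integral de la velocidad, con x(0) = -2, da la posición: x(t) = 2·t^5 + 2·t^4 + t^3 + 5·t^2 + t - 2. Usando x(t) = 2·t^5 + 2·t^4 + t^3 + 5·t^2 + t - 2 y sustituyendo t = 5.204793740459293, encontramos x = 9386.56968948596.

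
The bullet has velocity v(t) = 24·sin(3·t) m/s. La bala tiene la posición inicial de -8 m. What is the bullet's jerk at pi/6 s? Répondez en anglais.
To solve this, we need to take 2 derivatives of our velocity equation v(t) = 24·sin(3·t). Differentiating velocity, we get acceleration: a(t) = 72·cos(3·t). The derivative of acceleration gives jerk: j(t) = -216·sin(3·t). We have jerk j(t) = -216·sin(3·t). Substituting t = pi/6: j(pi/6) = -216.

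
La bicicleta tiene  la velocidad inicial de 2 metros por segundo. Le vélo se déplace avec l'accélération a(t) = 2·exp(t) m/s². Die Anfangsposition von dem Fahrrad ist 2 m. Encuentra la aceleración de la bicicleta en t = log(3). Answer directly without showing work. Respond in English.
At t = log(3), a = 6.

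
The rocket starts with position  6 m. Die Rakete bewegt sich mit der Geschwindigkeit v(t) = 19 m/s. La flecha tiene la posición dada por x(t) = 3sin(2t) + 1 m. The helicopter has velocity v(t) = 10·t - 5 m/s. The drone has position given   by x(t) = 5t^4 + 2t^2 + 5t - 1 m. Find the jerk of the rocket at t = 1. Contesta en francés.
Pour résoudre ceci, nous devons prendre 2 dérivées de notre équation de la vitesse v(t) = 19. En prenant d/dt de v(t), nous trouvons a(t) = 0. En dérivant l'accélération, nous obtenons le jerk: j(t) = 0. En utilisant j(t) = 0 et en substituant t = 1, nous trouvons j = 0.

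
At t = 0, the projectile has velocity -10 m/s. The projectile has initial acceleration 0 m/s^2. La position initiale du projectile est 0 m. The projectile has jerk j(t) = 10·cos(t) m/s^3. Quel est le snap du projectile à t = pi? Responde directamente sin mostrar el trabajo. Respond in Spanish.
En t = pi, s = 0.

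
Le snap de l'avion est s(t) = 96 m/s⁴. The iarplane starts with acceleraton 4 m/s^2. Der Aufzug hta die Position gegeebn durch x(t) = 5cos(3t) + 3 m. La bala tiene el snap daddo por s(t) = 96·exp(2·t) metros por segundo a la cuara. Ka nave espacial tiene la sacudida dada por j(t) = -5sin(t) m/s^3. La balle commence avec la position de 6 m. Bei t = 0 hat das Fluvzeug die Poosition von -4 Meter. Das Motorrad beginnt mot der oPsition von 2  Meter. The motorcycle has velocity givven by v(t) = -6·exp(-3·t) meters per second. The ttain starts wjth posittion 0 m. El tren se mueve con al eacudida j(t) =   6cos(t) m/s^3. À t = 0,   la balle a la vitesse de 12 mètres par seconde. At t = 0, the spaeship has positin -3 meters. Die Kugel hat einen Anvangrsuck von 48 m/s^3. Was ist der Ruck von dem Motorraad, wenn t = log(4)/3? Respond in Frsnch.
Pour résoudre ceci, nous devons prendre 2 dérivées de notre équation de la vitesse v(t) = -6·exp(-3·t). En dérivant la vitesse, nous obtenons l'accélération: a(t) = 18·exp(-3·t). En dérivant l'accélération, nous obtenons le jerk: j(t) = -54·exp(-3·t). De l'équation du jerk j(t) = -54·exp(-3·t), nous substituons t = log(4)/3 pour obtenir j = -27/2.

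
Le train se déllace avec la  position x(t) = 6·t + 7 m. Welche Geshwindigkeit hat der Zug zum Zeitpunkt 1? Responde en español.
Para resolver esto, necesitamos tomar 1 derivada de nuestra ecuación de la posición x(t) = 6·t + 7. Derivando la posición, obtenemos la velocidad: v(t) = 6. De la ecuación de la velocidad v(t) = 6, sustituimos t = 1 para obtener v = 6.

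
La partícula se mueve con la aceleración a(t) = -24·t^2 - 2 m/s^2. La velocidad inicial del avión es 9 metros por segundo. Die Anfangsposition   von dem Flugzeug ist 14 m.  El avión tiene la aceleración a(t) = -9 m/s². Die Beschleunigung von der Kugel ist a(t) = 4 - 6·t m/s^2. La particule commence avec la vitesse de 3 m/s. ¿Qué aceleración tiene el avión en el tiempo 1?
Usando a(t) = -9 y sustituyendo t = 1, encontramos a = -9.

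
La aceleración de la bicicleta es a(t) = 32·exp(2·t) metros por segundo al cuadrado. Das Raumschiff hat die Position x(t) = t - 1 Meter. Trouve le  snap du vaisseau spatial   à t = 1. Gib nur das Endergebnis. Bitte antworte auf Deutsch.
s(1) = 0.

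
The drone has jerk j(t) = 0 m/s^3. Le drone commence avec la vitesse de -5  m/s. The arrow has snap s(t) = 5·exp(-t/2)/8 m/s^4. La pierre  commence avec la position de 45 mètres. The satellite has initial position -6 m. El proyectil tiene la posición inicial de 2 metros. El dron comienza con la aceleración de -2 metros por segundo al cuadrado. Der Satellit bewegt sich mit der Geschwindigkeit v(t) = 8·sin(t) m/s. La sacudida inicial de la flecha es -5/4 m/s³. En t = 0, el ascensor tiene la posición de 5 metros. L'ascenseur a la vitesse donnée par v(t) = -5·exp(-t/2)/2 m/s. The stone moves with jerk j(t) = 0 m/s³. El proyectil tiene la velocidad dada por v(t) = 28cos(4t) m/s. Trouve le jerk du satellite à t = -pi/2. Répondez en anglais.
To solve this, we need to take 2 derivatives of our velocity equation v(t) = 8·sin(t). The derivative of velocity gives acceleration: a(t) = 8·cos(t). Differentiating acceleration, we get jerk: j(t) = -8·sin(t). From the given jerk equation j(t) = -8·sin(t), we substitute t = -pi/2 to get j = 8.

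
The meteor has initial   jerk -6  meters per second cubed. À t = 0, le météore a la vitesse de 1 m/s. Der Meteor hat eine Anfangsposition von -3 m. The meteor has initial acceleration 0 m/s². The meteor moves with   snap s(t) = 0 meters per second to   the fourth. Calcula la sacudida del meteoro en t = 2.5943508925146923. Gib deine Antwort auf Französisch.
En partant du snap s(t) = 0, nous prenons 1 primitive. En prenant ∫s(t)dt et en appliquant j(0) = -6, nous trouvons j(t) = -6. En utilisant j(t) = -6 et en substituant t = 2.5943508925146923, nous trouvons j = -6.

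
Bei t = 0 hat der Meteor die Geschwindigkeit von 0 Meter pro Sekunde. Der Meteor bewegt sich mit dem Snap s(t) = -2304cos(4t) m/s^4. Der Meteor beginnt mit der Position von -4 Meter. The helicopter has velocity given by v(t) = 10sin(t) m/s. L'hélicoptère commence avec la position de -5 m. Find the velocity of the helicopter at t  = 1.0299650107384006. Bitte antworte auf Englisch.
Using v(t) = 10·sin(t) and substituting t = 1.0299650107384006, we find v = 8.57280975532591.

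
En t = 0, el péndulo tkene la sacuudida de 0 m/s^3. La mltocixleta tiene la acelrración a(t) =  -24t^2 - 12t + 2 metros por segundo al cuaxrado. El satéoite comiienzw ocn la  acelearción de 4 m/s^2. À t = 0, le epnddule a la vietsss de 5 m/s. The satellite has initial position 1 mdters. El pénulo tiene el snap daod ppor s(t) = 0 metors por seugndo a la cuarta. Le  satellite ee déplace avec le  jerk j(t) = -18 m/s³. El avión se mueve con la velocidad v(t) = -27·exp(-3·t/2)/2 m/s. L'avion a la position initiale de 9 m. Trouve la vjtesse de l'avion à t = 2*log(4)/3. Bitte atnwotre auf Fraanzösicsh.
Nous avons la vitesse v(t) = -27·exp(-3·t/2)/2. En substituant t = 2*log(4)/3: v(2*log(4)/3) = -27/8.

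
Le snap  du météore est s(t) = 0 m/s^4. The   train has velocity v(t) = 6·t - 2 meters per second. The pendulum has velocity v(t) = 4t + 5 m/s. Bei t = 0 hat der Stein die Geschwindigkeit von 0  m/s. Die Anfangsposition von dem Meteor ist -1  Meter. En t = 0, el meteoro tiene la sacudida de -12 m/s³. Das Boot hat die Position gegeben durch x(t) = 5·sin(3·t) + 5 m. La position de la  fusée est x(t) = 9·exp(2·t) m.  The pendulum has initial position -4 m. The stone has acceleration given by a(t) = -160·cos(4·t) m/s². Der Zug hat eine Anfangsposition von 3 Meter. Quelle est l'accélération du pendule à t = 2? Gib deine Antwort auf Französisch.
Nous devons dériver notre équation de la vitesse v(t) = 4·t + 5 1 fois. En prenant d/dt de v(t), nous trouvons a(t) = 4. De l'équation de l'accélération a(t) = 4, nous substituons t = 2 pour obtenir a = 4.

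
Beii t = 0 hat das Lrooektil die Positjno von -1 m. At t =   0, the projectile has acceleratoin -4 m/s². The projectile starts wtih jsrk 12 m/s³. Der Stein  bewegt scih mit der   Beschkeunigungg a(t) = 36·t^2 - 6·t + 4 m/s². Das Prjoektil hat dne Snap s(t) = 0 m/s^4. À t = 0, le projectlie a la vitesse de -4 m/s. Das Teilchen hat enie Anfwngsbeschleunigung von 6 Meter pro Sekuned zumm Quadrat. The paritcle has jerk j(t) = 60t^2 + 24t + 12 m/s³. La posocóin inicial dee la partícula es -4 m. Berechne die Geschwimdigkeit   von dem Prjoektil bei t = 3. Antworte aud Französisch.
Pour résoudre ceci, nous devons prendre 3 primitives de notre équation du snap s(t) = 0. En intégrant le snap et en utilisant la condition initiale j(0) = 12, nous obtenons j(t) = 12. En prenant ∫j(t)dt et en appliquant a(0) = -4, nous trouvons a(t) = 12·t - 4. L'intégrale de l'accélération est la vitesse. En utilisant v(0) = -4, nous obtenons v(t) = 6·t^2 - 4·t - 4. Nous avons la vitesse v(t) = 6·t^2 - 4·t - 4. En substituant t = 3: v(3) = 38.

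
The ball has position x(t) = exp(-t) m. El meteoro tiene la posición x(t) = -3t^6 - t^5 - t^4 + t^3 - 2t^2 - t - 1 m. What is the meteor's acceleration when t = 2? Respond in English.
Starting from position x(t) = -3·t^6 - t^5 - t^4 + t^3 - 2·t^2 - t - 1, we take 2 derivatives. Differentiating position, we get velocity: v(t) = -18·t^5 - 5·t^4 - 4·t^3 + 3·t^2 - 4·t - 1. The derivative of velocity gives acceleration: a(t) = -90·t^4 - 20·t^3 - 12·t^2 + 6·t - 4. Using a(t) = -90·t^4 - 20·t^3 - 12·t^2 + 6·t - 4 and substituting t = 2, we find a = -1640.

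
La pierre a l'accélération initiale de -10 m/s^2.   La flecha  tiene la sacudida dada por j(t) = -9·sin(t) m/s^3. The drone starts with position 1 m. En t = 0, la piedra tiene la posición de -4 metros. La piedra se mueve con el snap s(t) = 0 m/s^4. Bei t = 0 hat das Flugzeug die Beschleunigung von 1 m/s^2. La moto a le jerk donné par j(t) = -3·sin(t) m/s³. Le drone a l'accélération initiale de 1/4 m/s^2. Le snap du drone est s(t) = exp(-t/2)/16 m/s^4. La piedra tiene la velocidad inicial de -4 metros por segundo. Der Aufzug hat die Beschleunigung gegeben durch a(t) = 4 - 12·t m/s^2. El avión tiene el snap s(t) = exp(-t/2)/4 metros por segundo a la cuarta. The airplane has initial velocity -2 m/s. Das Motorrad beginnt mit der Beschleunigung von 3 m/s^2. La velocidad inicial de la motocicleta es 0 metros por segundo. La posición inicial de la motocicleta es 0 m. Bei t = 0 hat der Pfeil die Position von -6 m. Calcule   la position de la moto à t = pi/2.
En partant du jerk j(t) = -3·sin(t), nous prenons 3 primitives. La primitive du jerk, avec a(0) = 3, donne l'accélération: a(t) = 3·cos(t). En intégrant l'accélération et en utilisant la condition initiale v(0) = 0, nous obtenons v(t) = 3·sin(t). En intégrant la vitesse et en utilisant la condition initiale x(0) = 0, nous obtenons x(t) = 3 - 3·cos(t). Nous avons la position x(t) = 3 - 3·cos(t). En substituant t = pi/2: x(pi/2) = 3.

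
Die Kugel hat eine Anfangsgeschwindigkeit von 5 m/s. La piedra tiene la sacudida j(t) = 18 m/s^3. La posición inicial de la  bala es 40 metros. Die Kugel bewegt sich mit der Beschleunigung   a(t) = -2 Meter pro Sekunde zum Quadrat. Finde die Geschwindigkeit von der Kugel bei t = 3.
Wir müssen das Integral unserer Gleichung für die Beschleunigung a(t) = -2 1-mal finden. Durch Integration von der Beschleunigung und Verwendung der Anfangsbedingung v(0) = 5, erhalten wir v(t) = 5 - 2·t. Aus der Gleichung für die Geschwindigkeit v(t) = 5 - 2·t, setzen wir t = 3 ein und erhalten v = -1.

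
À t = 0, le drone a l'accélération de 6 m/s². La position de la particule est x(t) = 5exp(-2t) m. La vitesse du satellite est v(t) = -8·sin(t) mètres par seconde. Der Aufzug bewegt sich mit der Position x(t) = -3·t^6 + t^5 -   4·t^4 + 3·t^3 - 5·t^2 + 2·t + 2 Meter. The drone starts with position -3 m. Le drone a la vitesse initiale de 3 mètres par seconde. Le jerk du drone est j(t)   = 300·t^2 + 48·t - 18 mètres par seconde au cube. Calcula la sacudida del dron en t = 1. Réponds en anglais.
We have jerk j(t) = 300·t^2 + 48·t - 18. Substituting t = 1: j(1) = 330.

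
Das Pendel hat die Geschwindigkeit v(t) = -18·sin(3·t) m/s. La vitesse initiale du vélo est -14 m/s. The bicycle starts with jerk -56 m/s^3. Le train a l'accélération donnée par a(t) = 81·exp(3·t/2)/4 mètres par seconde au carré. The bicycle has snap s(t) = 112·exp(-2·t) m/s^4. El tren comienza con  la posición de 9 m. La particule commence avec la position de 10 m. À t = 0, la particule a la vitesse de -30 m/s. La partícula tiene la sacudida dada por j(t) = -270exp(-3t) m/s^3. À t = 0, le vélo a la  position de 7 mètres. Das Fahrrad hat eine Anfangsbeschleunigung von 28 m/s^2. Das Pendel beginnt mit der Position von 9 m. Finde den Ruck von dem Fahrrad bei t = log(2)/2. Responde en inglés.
Starting from snap s(t) = 112·exp(-2·t), we take 1 integral. Taking ∫s(t)dt and applying j(0) = -56, we find j(t) = -56·exp(-2·t). From the given jerk equation j(t) = -56·exp(-2·t), we substitute t = log(2)/2 to get j = -28.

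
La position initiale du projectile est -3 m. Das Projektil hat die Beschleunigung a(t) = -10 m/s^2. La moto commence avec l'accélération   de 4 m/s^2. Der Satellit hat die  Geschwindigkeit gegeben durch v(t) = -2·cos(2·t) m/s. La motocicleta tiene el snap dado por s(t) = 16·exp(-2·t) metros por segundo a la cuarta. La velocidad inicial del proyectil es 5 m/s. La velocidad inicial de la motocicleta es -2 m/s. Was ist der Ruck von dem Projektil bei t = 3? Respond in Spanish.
Debemos derivar nuestra ecuación de la aceleración a(t) = -10 1 vez. Derivando la aceleración, obtenemos la sacudida: j(t) = 0. De la ecuación de la sacudida j(t) = 0, sustituimos t = 3 para obtener j = 0.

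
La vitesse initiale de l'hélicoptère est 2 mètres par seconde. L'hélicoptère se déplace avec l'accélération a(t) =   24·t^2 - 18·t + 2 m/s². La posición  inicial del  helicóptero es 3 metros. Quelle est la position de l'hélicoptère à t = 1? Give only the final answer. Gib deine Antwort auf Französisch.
La réponse est 5.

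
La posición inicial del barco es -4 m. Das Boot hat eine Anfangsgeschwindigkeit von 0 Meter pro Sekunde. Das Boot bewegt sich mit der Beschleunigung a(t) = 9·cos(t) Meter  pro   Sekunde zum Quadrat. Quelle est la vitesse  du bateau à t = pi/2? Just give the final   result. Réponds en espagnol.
La respuesta es 9.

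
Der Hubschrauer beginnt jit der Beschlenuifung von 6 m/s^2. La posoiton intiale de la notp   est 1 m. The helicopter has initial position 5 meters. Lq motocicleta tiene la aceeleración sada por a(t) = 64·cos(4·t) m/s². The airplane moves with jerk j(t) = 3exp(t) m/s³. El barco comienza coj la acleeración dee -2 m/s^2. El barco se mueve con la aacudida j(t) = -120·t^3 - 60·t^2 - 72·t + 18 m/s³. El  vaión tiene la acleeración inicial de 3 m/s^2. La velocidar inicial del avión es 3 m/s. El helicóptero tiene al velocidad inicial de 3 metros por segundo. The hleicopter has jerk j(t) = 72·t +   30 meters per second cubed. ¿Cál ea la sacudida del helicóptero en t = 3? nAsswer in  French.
De l'équation du jerk j(t) = 72·t + 30, nous substituons t = 3 pour obtenir j = 246.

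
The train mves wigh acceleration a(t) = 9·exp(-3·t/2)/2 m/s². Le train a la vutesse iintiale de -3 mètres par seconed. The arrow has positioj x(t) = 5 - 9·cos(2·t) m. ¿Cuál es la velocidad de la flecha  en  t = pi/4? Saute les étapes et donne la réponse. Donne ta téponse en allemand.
Bei t = pi/4, v = 18.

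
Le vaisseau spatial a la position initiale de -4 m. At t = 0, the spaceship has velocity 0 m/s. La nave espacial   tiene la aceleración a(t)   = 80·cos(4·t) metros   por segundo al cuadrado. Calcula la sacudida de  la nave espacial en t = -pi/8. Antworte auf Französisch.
Nous devons dériver notre équation de l'accélération a(t) = 80·cos(4·t) 1 fois. En dérivant l'accélération, nous obtenons le jerk: j(t) = -320·sin(4·t). Nous avons le jerk j(t) = -320·sin(4·t). En substituant t = -pi/8: j(-pi/8) = 320.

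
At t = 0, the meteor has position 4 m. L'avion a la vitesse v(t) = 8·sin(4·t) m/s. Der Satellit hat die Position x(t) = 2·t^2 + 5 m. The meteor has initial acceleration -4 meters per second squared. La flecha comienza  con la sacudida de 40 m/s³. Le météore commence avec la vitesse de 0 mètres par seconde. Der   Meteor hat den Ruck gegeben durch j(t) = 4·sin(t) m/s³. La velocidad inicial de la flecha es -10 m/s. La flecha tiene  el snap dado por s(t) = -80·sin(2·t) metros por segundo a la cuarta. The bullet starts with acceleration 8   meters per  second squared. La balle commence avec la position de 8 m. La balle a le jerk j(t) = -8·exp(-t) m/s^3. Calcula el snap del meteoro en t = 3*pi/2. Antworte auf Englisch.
Starting from jerk j(t) = 4·sin(t), we take 1 derivative. Taking d/dt of j(t), we find s(t) = 4·cos(t). From the given snap equation s(t) = 4·cos(t), we substitute t = 3*pi/2 to get s = 0.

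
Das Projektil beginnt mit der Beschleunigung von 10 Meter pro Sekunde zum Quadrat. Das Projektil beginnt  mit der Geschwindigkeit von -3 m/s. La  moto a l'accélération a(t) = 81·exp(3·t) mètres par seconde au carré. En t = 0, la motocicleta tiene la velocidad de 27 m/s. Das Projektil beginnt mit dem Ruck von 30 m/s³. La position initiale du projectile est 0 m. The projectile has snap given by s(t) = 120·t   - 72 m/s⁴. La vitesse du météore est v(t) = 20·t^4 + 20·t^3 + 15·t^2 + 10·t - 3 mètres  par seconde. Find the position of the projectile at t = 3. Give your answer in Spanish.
Partiendo del snap s(t) = 120·t - 72, tomamos 4 integrales. La antiderivada del snap es la sacudida. Usando j(0) = 30, obtenemos j(t) = 60·t^2 - 72·t + 30. La antiderivada de la sacudida, con a(0) = 10, da la aceleración: a(t) = 20·t^3 - 36·t^2 + 30·t + 10. La antiderivada de la aceleración, con v(0) = -3, da la velocidad: v(t) = 5·t^4 - 12·t^3 + 15·t^2 + 10·t - 3. Integrando la velocidad y usando la condición inicial x(0) = 0, obtenemos x(t) = t^5 - 3·t^4 + 5·t^3 + 5·t^2 - 3·t. Usando x(t) = t^5 - 3·t^4 + 5·t^3 + 5·t^2 - 3·t y sustituyendo t = 3, encontramos x = 171.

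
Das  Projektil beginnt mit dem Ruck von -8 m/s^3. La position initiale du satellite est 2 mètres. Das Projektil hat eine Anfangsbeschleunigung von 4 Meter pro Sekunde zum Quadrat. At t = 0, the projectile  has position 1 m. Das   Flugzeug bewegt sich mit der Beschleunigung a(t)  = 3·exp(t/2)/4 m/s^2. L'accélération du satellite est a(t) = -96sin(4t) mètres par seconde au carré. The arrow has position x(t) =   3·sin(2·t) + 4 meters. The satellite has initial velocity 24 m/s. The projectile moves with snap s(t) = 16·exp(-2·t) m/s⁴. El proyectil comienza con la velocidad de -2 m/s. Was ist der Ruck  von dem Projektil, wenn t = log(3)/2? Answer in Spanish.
Partiendo del snap s(t) = 16·exp(-2·t), tomamos 1 integral. Tomando ∫s(t)dt y aplicando j(0) = -8, encontramos j(t) = -8·exp(-2·t). Tenemos la sacudida j(t) = -8·exp(-2·t). Sustituyendo t = log(3)/2: j(log(3)/2) = -8/3.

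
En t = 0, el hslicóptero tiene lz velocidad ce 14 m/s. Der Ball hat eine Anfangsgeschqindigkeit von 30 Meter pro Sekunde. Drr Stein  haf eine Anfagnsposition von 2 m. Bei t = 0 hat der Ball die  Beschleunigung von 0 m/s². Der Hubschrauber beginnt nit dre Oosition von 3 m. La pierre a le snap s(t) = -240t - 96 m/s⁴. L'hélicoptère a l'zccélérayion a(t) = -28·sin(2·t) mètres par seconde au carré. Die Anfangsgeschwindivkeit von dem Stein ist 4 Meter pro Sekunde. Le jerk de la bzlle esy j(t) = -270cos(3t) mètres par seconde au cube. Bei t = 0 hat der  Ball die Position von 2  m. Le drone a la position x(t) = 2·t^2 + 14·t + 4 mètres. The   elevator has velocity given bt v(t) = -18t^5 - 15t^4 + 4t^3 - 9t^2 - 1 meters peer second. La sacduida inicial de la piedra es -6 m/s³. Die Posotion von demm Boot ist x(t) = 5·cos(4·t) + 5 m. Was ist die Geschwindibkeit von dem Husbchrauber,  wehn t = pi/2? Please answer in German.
Ausgehend von der Beschleunigung a(t) = -28·sin(2·t), nehmen wir 1 Stammfunktion. Das Integral von der Beschleunigung ist die Geschwindigkeit. Mit v(0) = 14 erhalten wir v(t) = 14·cos(2·t). Wir haben die Geschwindigkeit v(t) = 14·cos(2·t). Durch Einsetzen von t = pi/2: v(pi/2) = -14.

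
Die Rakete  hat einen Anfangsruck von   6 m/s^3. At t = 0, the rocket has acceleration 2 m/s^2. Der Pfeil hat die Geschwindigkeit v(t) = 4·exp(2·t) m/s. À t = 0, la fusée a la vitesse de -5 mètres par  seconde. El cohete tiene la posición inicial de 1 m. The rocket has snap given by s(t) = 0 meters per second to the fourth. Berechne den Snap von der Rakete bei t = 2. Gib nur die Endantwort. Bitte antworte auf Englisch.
At t = 2, s = 0.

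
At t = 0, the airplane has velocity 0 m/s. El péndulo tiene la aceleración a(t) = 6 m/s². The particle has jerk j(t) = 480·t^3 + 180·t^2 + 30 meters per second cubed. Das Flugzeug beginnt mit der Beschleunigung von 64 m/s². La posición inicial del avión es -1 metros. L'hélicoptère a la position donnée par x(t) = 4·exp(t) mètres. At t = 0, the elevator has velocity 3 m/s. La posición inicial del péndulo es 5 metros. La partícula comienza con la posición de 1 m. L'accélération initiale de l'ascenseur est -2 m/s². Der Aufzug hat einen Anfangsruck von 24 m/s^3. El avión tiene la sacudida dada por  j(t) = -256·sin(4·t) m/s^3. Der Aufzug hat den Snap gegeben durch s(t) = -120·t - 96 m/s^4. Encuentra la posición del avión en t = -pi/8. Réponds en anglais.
We must find the antiderivative of our jerk equation j(t) = -256·sin(4·t) 3 times. Finding the antiderivative of j(t) and using a(0) = 64: a(t) = 64·cos(4·t). Taking ∫a(t)dt and applying v(0) = 0, we find v(t) = 16·sin(4·t). The antiderivative of velocity is position. Using x(0) = -1, we get x(t) = 3 - 4·cos(4·t). We have position x(t) = 3 - 4·cos(4·t). Substituting t = -pi/8: x(-pi/8) = 3.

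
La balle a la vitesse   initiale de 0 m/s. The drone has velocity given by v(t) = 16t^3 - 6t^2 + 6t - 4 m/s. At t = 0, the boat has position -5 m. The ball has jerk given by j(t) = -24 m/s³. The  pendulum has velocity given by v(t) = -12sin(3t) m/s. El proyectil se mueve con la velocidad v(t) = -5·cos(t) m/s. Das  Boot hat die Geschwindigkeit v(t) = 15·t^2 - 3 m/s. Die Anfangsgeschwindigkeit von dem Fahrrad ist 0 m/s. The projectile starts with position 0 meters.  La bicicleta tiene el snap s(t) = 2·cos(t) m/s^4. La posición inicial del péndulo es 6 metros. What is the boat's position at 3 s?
To find the answer, we compute 1 integral of v(t) = 15·t^2 - 3. Integrating velocity and using the initial condition x(0) = -5, we get x(t) = 5·t^3 - 3·t - 5. Using x(t) = 5·t^3 - 3·t - 5 and substituting t = 3, we find x = 121.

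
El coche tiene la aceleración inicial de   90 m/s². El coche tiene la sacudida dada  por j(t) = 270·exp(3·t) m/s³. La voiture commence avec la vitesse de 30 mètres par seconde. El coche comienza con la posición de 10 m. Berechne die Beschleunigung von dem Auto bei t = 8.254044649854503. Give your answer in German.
Wir müssen unsere Gleichung für den Ruck j(t) = 270·exp(3·t) 1-mal integrieren. Die Stammfunktion von dem Ruck, mit a(0) = 90, ergibt die Beschleunigung: a(t) = 90·exp(3·t). Mit a(t) = 90·exp(3·t) und Einsetzen von t = 8.254044649854503, finden wir a = 5108585235603.87.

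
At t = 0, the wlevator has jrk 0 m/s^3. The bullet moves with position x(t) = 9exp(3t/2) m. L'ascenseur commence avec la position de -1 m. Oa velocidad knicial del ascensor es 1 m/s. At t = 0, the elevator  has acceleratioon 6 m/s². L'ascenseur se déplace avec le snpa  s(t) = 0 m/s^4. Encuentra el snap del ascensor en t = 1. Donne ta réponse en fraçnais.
Nous avons le snap s(t) = 0. En substituant t = 1: s(1) = 0.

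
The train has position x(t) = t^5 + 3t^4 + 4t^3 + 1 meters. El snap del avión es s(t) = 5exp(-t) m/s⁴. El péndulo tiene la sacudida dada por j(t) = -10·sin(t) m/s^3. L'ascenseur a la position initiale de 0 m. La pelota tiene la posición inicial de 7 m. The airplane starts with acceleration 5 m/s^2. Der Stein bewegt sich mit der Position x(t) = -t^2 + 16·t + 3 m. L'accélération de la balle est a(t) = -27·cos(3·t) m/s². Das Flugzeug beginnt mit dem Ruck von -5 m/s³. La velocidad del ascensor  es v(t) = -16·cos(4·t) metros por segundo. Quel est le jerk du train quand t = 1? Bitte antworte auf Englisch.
Starting from position x(t) = t^5 + 3·t^4 + 4·t^3 + 1, we take 3 derivatives. The derivative of position gives velocity: v(t) = 5·t^4 + 12·t^3 + 12·t^2. Differentiating velocity, we get acceleration: a(t) = 20·t^3 + 36·t^2 + 24·t. Differentiating acceleration, we get jerk: j(t) = 60·t^2 + 72·t + 24. We have jerk j(t) = 60·t^2 + 72·t + 24. Substituting t = 1: j(1) = 156.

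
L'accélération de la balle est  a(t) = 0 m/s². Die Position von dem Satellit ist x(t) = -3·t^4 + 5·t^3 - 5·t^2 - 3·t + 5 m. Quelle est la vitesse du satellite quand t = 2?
Nous devons dériver notre équation de la position x(t) = -3·t^4 + 5·t^3 - 5·t^2 - 3·t + 5 1 fois. En dérivant la position, nous obtenons la vitesse: v(t) = -12·t^3 + 15·t^2 - 10·t - 3. En utilisant v(t) = -12·t^3 + 15·t^2 - 10·t - 3 et en substituant t = 2, nous trouvons v = -59.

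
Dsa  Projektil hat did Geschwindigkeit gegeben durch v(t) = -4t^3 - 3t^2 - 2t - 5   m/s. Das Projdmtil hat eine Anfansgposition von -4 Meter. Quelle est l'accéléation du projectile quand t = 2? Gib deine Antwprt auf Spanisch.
Partiendo de la velocidad v(t) = -4·t^3 - 3·t^2 - 2·t - 5, tomamos 1 derivada. Tomando d/dt de v(t), encontramos a(t) = -12·t^2 - 6·t - 2. Usando a(t) = -12·t^2 - 6·t - 2 y sustituyendo t = 2, encontramos a = -62.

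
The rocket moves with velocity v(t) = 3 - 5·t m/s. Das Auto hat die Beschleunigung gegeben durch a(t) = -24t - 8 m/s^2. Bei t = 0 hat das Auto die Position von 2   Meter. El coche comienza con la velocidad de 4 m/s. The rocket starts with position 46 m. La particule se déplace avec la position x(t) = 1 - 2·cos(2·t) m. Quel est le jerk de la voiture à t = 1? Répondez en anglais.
Starting from acceleration a(t) = -24·t - 8, we take 1 derivative. Taking d/dt of a(t), we find j(t) = -24. From the given jerk equation j(t) = -24, we substitute t = 1 to get j = -24.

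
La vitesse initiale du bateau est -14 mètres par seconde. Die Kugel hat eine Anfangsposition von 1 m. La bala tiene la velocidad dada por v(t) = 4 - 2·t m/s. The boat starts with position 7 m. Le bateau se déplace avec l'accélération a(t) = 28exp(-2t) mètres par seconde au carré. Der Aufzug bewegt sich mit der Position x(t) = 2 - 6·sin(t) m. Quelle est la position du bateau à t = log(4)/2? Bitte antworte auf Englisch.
To solve this, we need to take 2 antiderivatives of our acceleration equation a(t) = 28·exp(-2·t). The integral of acceleration is velocity. Using v(0) = -14, we get v(t) = -14·exp(-2·t). Taking ∫v(t)dt and applying x(0) = 7, we find x(t) = 7·exp(-2·t). Using x(t) = 7·exp(-2·t) and substituting t = log(4)/2, we find x = 7/4.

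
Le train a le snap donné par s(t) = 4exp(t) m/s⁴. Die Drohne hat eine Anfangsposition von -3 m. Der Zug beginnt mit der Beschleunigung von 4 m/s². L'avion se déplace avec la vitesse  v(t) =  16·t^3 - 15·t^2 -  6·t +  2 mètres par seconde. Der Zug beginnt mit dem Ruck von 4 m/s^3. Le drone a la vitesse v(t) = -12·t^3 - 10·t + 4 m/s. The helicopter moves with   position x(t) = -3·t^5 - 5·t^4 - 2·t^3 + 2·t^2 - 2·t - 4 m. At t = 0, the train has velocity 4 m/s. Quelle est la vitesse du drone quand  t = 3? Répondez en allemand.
Mit v(t) = -12·t^3 - 10·t + 4 und Einsetzen von t = 3, finden wir v = -350.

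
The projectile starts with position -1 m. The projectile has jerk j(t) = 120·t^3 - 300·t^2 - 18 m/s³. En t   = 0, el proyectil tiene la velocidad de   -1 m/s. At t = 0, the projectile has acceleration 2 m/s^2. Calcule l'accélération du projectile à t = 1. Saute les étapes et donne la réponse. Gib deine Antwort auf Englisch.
The answer is -86.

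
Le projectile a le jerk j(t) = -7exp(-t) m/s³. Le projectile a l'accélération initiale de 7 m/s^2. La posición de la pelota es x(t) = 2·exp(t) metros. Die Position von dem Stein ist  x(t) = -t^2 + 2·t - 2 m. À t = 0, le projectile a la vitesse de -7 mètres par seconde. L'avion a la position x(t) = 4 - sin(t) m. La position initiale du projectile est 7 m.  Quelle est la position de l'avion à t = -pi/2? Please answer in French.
En utilisant x(t) = 4 - sin(t) et en substituant t = -pi/2, nous trouvons x = 5.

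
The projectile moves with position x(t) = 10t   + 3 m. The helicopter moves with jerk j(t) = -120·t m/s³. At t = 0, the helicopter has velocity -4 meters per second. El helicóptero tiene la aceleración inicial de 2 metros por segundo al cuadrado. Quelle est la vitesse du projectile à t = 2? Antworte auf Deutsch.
Wir müssen unsere Gleichung für die Position x(t) = 10·t + 3 1-mal ableiten. Mit d/dt von x(t) finden wir v(t) = 10. Wir haben die Geschwindigkeit v(t) = 10. Durch Einsetzen von t = 2: v(2) = 10.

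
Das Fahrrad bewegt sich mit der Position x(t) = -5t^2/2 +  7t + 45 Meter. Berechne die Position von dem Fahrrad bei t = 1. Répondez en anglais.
From the given position equation x(t) = -5·t^2/2 + 7·t + 45, we substitute t = 1 to get x = 99/2.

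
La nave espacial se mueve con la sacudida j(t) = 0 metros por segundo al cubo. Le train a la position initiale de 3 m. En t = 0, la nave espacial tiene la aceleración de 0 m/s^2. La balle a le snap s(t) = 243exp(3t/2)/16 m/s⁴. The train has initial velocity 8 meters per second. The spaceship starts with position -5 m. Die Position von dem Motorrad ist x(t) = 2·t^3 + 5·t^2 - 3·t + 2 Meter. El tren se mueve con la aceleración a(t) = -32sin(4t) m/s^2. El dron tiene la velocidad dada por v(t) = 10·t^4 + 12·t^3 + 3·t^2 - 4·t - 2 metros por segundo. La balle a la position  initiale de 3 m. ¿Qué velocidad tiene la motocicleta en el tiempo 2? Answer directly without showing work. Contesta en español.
v(2) = 41.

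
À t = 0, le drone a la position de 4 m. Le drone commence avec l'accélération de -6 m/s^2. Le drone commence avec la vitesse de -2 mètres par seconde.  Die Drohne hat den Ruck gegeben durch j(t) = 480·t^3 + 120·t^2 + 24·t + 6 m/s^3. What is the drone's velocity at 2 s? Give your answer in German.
Um dies zu lösen, müssen wir 2 Stammfunktionen unserer Gleichung für den Ruck j(t) = 480·t^3 + 120·t^2 + 24·t + 6 finden. Das Integral von dem Ruck, mit a(0) = -6, ergibt die Beschleunigung: a(t) = 120·t^4 + 40·t^3 + 12·t^2 + 6·t - 6. Das Integral von der Beschleunigung ist die Geschwindigkeit. Mit v(0) = -2 erhalten wir v(t) = 24·t^5 + 10·t^4 + 4·t^3 + 3·t^2 - 6·t - 2. Aus der Gleichung für die Geschwindigkeit v(t) = 24·t^5 + 10·t^4 + 4·t^3 + 3·t^2 - 6·t - 2, setzen wir t = 2 ein und erhalten v = 958.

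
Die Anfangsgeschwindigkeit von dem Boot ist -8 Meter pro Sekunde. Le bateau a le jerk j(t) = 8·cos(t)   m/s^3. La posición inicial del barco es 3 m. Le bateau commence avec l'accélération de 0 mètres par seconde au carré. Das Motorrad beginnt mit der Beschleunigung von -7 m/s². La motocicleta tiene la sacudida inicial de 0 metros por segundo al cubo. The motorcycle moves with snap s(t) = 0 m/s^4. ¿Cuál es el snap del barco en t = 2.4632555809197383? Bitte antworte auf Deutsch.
Wir müssen unsere Gleichung für den Ruck j(t) = 8·cos(t) 1-mal ableiten. Durch Ableiten von dem Ruck erhalten wir den Snap: s(t) = -8·sin(t). Wir haben den Snap s(t) = -8·sin(t). Durch Einsetzen von t = 2.4632555809197383: s(2.4632555809197383) = -5.01999286624263.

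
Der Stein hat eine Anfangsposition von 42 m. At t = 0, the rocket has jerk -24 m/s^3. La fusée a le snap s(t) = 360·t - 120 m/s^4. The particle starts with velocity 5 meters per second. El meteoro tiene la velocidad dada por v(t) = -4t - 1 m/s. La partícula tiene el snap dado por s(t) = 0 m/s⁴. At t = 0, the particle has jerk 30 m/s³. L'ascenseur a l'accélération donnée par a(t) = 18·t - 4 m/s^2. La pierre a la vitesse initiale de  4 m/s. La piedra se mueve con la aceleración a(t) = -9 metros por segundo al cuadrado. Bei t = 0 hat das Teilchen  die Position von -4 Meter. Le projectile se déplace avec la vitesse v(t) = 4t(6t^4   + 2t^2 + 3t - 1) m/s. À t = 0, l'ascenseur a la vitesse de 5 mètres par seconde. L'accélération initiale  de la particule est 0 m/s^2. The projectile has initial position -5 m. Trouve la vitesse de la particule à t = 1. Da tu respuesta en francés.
Nous devons intégrer notre équation du snap s(t) = 0 3 fois. En intégrant le snap et en utilisant la condition initiale j(0) = 30, nous obtenons j(t) = 30. La primitive du jerk est l'accélération. En utilisant a(0) = 0, nous obtenons a(t) = 30·t. En intégrant l'accélération et en utilisant la condition initiale v(0) = 5, nous obtenons v(t) = 15·t^2 + 5. En utilisant v(t) = 15·t^2 + 5 et en substituant t = 1, nous trouvons v = 20.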